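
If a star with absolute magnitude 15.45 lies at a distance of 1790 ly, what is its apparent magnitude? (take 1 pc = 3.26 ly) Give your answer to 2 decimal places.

d = 1790 ly / 3.26 = 549.1 pc
m = M + 5 log₁₀ d − 5 = 15.45 + 5·2.7396 − 5 = 24.148

m ≈ 24.15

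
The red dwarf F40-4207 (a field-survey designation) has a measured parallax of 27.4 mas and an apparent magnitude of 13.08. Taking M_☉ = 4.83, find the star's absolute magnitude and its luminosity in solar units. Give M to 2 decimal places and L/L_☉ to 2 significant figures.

d = 1/p = 1000/27.4 mas = 36.50 pc
M = m − 5 log₁₀ d + 5 = 13.08 − 5·1.5622 + 5 = 10.269
M − M_☉ = 10.269 − 4.83 = 5.439
L/L_☉ = 10^(−0.4 × 5.439) = 6.676×10^-3

M ≈ 10.27; L/L_☉ ≈ 6.7×10^-3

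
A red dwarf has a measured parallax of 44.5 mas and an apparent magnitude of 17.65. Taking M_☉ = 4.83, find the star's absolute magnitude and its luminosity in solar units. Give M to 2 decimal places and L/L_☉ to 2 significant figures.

M ≈ 15.89; L/L_☉ ≈ 3.8×10^-5

d = 1/p = 1000/44.5 mas = 22.47 pc
M = m − 5 log₁₀ d + 5 = 17.65 − 5·1.3516 + 5 = 15.892
M − M_☉ = 15.892 − 4.83 = 11.062
L/L_☉ = 10^(−0.4 × 11.062) = 3.761×10^-5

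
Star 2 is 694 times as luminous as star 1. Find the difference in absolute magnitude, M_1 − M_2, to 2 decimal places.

M_1 − M_2 ≈ 7.10

Pogson: ΔM = −2.5 log₁₀(ratio) = −2.5 log₁₀(694) = −2.5 × 2.8414 = -7.103
Star 2 is brighter so has the smaller magnitude: M_1 − M_2 is positive.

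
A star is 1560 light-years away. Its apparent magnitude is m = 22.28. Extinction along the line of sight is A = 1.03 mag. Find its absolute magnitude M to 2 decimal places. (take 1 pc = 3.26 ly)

d = 1560 ly / 3.26 = 478.5 pc
5 log₁₀(d/10 pc) = 5 log₁₀(478.5) − 5 = 8.400
M = m − 5 log₁₀(d/10) − A = 22.28 − 8.400 − 1.03 = 12.850

M ≈ 12.85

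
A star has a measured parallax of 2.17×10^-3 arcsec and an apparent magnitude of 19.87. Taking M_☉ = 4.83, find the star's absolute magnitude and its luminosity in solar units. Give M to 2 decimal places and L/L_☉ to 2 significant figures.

d = 1/p = 1/2.17×10^-3″ = 460.8 pc
M = m − 5 log₁₀ d + 5 = 19.87 − 5·2.6635 + 5 = 11.552
M − M_☉ = 11.552 − 4.83 = 6.722
L/L_☉ = 10^(−0.4 × 6.722) = 2.047×10^-3

M ≈ 11.55; L/L_☉ ≈ 2.0×10^-3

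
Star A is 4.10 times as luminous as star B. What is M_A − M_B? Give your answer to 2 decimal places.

M_A − M_B ≈ -1.53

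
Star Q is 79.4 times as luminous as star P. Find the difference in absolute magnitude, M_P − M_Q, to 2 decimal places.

M_P − M_Q ≈ 4.75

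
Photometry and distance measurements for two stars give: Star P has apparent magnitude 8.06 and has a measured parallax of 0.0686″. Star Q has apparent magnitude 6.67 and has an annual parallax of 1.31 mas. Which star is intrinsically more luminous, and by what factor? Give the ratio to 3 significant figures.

Star Q is more luminous, by a factor of 9870.

Star P: d = 1/p = 1/0.0686″ = 14.58 pc
Star P: M = m − 5 log₁₀ d + 5 = 8.06 − 5·1.1637 + 5 = 7.242
Star Q: p = 1.31 mas = 1.31×10^-3″ → d = 1/p = 763.4 pc
Star Q: M = m − 5 log₁₀ d + 5 = 6.67 − 5·2.8827 + 5 = -2.744
ΔM = M_P − M_Q = 7.242 − (-2.744) = 9.985; smaller M is more luminous → Star Q.
L ratio = 10^(0.4 |ΔM|) = 10^3.994 = 9865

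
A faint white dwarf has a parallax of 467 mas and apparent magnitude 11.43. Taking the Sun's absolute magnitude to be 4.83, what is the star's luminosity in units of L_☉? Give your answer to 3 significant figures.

d = 1/p = 1000/467 mas = 2.141 pc
M = m − 5 log₁₀ d + 5 = 11.43 − 5·0.3307 + 5 = 14.777
M − M_☉ = 14.777 − 4.83 = 9.947
L/L_☉ = 10^(−0.4 × 9.947) = 1.050×10^-4

L/L_☉ ≈ 1.05×10^-4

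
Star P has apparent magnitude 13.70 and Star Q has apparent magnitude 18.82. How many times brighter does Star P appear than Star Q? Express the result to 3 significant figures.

112

Magnitude difference = -5.12
Flux ratio = 10^(−0.4 Δm) = 10^(−0.4 × -5.12) = 10^2.048 = 111.7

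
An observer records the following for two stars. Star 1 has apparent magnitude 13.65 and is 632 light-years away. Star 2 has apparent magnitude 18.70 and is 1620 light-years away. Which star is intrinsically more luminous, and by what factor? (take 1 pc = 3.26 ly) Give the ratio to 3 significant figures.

Star 1 is more luminous, by a factor of 15.9.

Star 1: d = 632 ly / 3.26 = 193.9 pc
Star 1: M = m − 5 log₁₀ d + 5 = 13.65 − 5·2.2875 + 5 = 7.213
Star 2: d = 1620 ly / 3.26 = 496.9 pc
Star 2: M = m − 5 log₁₀ d + 5 = 18.70 − 5·2.6963 + 5 = 10.219
ΔM = M_1 − M_2 = 7.213 − (10.219) = -3.006; smaller M is more luminous → Star 1.
L ratio = 10^(0.4 |ΔM|) = 10^1.202 = 15.94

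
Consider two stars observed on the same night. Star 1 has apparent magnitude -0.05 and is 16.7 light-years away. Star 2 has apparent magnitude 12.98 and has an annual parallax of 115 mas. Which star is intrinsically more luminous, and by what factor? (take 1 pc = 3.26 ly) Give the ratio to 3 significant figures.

Star 1 is more luminous, by a factor of 56500.

Star 1: d = 16.7 ly / 3.26 = 5.123 pc
Star 1: M = m − 5 log₁₀ d + 5 = -0.05 − 5·0.7095 + 5 = 1.403
Star 2: p = 115 mas = 0.115″ → d = 1/p = 8.696 pc
Star 2: M = m − 5 log₁₀ d + 5 = 12.98 − 5·0.9393 + 5 = 13.283
ΔM = M_1 − M_2 = 1.403 − (13.283) = -11.881; smaller M is more luminous → Star 1.
L ratio = 10^(0.4 |ΔM|) = 10^4.752 = 56540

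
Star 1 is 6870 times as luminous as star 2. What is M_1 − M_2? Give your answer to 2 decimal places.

Pogson: ΔM = −2.5 log₁₀(ratio) = −2.5 log₁₀(6870) = −2.5 × 3.8370 = -9.592
Star 1 is brighter, so it has the smaller magnitude: the difference is negative.

M_1 − M_2 ≈ -9.59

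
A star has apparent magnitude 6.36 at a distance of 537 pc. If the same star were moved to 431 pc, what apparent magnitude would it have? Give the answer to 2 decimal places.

Flux ∝ 1/d², so Δm = 5 log₁₀(d₂/d₁) = 5 log₁₀(431/537) = -0.477
m₂ = m₁ + Δm = 6.36 + (-0.477) = 5.883

m ≈ 5.88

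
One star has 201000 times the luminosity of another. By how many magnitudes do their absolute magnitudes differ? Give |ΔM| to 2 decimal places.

|ΔM| ≈ 13.26

Pogson: ΔM = −2.5 log₁₀(ratio) = −2.5 log₁₀(201000) = −2.5 × 5.3032 = -13.258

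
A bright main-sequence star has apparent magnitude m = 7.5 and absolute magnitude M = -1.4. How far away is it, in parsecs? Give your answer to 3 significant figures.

d ≈ 603 pc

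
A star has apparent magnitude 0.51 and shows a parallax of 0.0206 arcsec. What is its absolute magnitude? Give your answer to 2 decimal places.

M ≈ -2.92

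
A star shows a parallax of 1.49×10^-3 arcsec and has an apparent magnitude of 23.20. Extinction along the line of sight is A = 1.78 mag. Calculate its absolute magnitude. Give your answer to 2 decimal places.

M ≈ 12.29

d = 1/p = 1/1.49×10^-3″ = 671.1 pc
5 log₁₀(d/10 pc) = 5 log₁₀(671.1) − 5 = 9.134
M = m − 5 log₁₀(d/10) − A = 23.20 − 9.134 − 1.78 = 12.286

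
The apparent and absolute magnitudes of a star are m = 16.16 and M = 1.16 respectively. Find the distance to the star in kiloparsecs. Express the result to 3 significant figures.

μ = m − M = 15.000
m − M = 5 log₁₀ d − 5
log₁₀ d = (m − M)/5 + 1 = 4.0000
d = 10^4.0000 = 10000 pc
= 10.00 kpc

d ≈ 10.0 kpc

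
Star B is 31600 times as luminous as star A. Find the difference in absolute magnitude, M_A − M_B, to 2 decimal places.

M_A − M_B ≈ 11.25

Pogson: ΔM = −2.5 log₁₀(ratio) = −2.5 log₁₀(31600) = −2.5 × 4.4997 = -11.249
Star B is brighter so has the smaller magnitude: M_A − M_B is positive.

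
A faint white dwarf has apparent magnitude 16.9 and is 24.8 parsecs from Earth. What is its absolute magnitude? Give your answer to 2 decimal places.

M ≈ 14.93

5 log₁₀(d/10 pc) = 5 log₁₀(24.80) − 5 = 1.972
M = m − 5 log₁₀(d/10) = 16.9 − 1.972 = 14.928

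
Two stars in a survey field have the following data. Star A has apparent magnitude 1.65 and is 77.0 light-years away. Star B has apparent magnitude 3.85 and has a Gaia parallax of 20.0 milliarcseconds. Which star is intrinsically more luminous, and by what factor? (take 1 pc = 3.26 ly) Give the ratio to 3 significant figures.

Star A is more luminous, by a factor of 1.69.

Star A: d = 77.0 ly / 3.26 = 23.62 pc
Star A: M = m − 5 log₁₀ d + 5 = 1.65 − 5·1.3733 + 5 = -0.216
Star B: p = 20.0 mas = 0.0200″ → d = 1/p = 50.00 pc
Star B: M = m − 5 log₁₀ d + 5 = 3.85 − 5·1.6990 + 5 = 0.355
ΔM = M_A − M_B = -0.216 − (0.355) = -0.572; smaller M is more luminous → Star A.
L ratio = 10^(0.4 |ΔM|) = 10^0.229 = 1.693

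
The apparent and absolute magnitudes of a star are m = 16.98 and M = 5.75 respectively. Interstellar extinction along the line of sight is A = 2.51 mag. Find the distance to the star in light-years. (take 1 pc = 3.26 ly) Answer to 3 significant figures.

d ≈ 1810 ly

m − M = 5 log₁₀(d/10 pc) + A  ⇒  16.98 − (5.75) − 2.51 = 5 log₁₀(d/10)
8.720 = 5 log₁₀(d/10)
log₁₀ d = (m − M − A)/5 + 1 = 2.7440
d = 10^2.7440 = 554.6 pc
= 1808 ly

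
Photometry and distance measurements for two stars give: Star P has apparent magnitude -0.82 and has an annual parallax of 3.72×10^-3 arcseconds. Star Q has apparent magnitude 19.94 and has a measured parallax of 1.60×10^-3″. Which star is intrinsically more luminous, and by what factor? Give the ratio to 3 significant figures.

Star P: d = 1/p = 1/3.72×10^-3″ = 268.8 pc
Star P: M = m − 5 log₁₀ d + 5 = -0.82 − 5·2.4295 + 5 = -7.967
Star Q: d = 1/p = 1/1.60×10^-3″ = 625.0 pc
Star Q: M = m − 5 log₁₀ d + 5 = 19.94 − 5·2.7959 + 5 = 10.961
ΔM = M_P − M_Q = -7.967 − (10.961) = -18.928; smaller M is more luminous → Star P.
L ratio = 10^(0.4 |ΔM|) = 10^7.571 = 3.725×10^7

Star P is more luminous, by a factor of 3.73×10^7.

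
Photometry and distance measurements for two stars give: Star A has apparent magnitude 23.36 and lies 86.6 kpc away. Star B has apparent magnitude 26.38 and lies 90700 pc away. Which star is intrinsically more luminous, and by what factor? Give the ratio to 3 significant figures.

Star A: d = 86.6 kpc = 86600 pc
Star A: M = m − 5 log₁₀ d + 5 = 23.36 − 5·4.9375 + 5 = 3.672
Star B: M = m − 5 log₁₀ d + 5 = 26.38 − 5·4.9576 + 5 = 6.592
ΔM = M_A − M_B = 3.672 − (6.592) = -2.920; smaller M is more luminous → Star A.
L ratio = 10^(0.4 |ΔM|) = 10^1.168 = 14.72

Star A is more luminous, by a factor of 14.7.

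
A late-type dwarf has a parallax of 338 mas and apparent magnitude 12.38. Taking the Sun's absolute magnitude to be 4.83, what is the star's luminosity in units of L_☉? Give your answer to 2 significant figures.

L/L_☉ ≈ 8.4×10^-5

d = 1/p = 1000/338 mas = 2.959 pc
M = m − 5 log₁₀ d + 5 = 12.38 − 5·0.4711 + 5 = 15.025
M − M_☉ = 15.025 − 4.83 = 10.195
L/L_☉ = 10^(−0.4 × 10.195) = 8.359×10^-5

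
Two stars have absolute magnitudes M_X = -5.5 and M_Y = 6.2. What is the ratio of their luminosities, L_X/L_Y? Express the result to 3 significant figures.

L_X/L_Y ≈ 47900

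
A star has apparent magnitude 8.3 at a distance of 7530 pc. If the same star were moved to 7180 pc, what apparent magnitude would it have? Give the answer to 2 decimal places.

m ≈ 8.20

Flux ∝ 1/d², so Δm = 5 log₁₀(d₂/d₁) = 5 log₁₀(7180/7530) = -0.103
m₂ = m₁ + Δm = 8.3 + (-0.103) = 8.197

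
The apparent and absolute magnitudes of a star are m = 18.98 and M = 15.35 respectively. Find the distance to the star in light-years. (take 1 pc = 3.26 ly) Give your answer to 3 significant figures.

d ≈ 173 ly

Distance modulus: m − M = 18.98 − (15.35) = 3.630
m − M = 5 log₁₀ d − 5
log₁₀ d = (m − M)/5 + 1 = 1.7260
d = 10^1.7260 = 53.21 pc
= 173.5 ly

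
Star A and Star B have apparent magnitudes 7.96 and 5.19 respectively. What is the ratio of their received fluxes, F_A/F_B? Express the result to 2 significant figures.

Δm = 7.96 − (5.19) = 2.77
Flux ratio = 10^(−0.4 Δm) = 10^(−0.4 × 2.77) = 10^-1.108 = 0.07798

F_A/F_B ≈ 0.078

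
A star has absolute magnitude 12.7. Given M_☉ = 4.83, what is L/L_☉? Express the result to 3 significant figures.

L/L_☉ ≈ 7.11×10^-4

M − M_☉ = 12.7 − 4.83 = 7.870
L/L_☉ = 10^(−0.4 (M − M_☉)) = 10^-3.148 = 7.112×10^-4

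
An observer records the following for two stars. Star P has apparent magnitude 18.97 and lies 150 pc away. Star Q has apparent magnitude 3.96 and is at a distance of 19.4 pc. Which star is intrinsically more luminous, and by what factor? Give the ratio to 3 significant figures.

Star P: M = m − 5 log₁₀ d + 5 = 18.97 − 5·2.1761 + 5 = 13.090
Star Q: M = m − 5 log₁₀ d + 5 = 3.96 − 5·1.2878 + 5 = 2.521
ΔM = M_P − M_Q = 13.090 − (2.521) = 10.569; smaller M is more luminous → Star Q.
L ratio = 10^(0.4 |ΔM|) = 10^4.227 = 16880

Star Q is more luminous, by a factor of 16900.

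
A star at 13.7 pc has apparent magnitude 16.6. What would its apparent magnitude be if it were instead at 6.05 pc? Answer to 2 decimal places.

m ≈ 14.83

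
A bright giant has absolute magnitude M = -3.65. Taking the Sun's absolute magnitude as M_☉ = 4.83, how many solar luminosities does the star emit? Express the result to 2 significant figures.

L/L_☉ ≈ 2500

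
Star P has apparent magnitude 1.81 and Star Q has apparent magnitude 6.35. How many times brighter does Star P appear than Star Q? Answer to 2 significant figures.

Magnitude difference = -4.54
Flux ratio = 10^(−0.4 Δm) = 10^(−0.4 × -4.54) = 10^1.816 = 65.46

65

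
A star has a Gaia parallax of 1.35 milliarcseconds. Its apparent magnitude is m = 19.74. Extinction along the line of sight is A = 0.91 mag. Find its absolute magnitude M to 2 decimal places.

M ≈ 9.48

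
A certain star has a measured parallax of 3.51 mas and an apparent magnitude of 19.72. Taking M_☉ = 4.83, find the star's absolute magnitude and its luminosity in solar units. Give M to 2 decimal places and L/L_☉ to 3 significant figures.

M ≈ 12.45; L/L_☉ ≈ 8.98×10^-4

d = 1/p = 1000/3.51 mas = 284.9 pc
M = m − 5 log₁₀ d + 5 = 19.72 − 5·2.4547 + 5 = 12.447
M − M_☉ = 12.447 − 4.83 = 7.617
L/L_☉ = 10^(−0.4 × 7.617) = 8.982×10^-4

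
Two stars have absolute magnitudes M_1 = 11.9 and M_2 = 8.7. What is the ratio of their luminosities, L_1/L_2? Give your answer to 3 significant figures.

L_1/L_2 ≈ 0.0525

ΔM = M_1 − M_2 = 3.2
L_1/L_2 = 10^(−0.4 ΔM) = 10^-1.280 = 0.05248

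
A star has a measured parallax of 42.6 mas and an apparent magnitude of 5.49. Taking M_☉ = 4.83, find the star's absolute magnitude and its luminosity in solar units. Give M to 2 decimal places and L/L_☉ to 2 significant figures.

d = 1/p = 1000/42.6 mas = 23.47 pc
M = m − 5 log₁₀ d + 5 = 5.49 − 5·1.3706 + 5 = 3.637
M − M_☉ = 3.637 − 4.83 = -1.193
L/L_☉ = 10^(−0.4 × -1.193) = 3.000

M ≈ 3.64; L/L_☉ ≈ 3.0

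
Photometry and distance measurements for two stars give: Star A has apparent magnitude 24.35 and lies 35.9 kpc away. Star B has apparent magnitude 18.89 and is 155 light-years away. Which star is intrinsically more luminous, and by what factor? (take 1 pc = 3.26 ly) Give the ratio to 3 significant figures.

Star A is more luminous, by a factor of 3730.

Star A: d = 35.9 kpc = 35900 pc
Star A: M = m − 5 log₁₀ d + 5 = 24.35 − 5·4.5551 + 5 = 6.575
Star B: d = 155 ly / 3.26 = 47.55 pc
Star B: M = m − 5 log₁₀ d + 5 = 18.89 − 5·1.6771 + 5 = 15.504
ΔM = M_A − M_B = 6.575 − (15.504) = -8.930; smaller M is more luminous → Star A.
L ratio = 10^(0.4 |ΔM|) = 10^3.572 = 3732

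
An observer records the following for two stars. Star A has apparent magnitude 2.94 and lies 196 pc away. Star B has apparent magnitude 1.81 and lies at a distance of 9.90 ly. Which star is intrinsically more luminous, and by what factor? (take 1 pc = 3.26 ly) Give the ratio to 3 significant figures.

Star A is more luminous, by a factor of 1470.

Star A: M = m − 5 log₁₀ d + 5 = 2.94 − 5·2.2923 + 5 = -3.521
Star B: d = 9.90 ly / 3.26 = 3.037 pc
Star B: M = m − 5 log₁₀ d + 5 = 1.81 − 5·0.4824 + 5 = 4.398
ΔM = M_A − M_B = -3.521 − (4.398) = -7.919; smaller M is more luminous → Star A.
L ratio = 10^(0.4 |ΔM|) = 10^3.168 = 1471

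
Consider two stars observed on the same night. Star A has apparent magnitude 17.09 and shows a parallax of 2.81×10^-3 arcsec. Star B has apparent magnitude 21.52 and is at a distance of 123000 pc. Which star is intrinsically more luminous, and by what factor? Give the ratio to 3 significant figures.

Star A: d = 1/p = 1/2.81×10^-3″ = 355.9 pc
Star A: M = m − 5 log₁₀ d + 5 = 17.09 − 5·2.5513 + 5 = 9.334
Star B: M = m − 5 log₁₀ d + 5 = 21.52 − 5·5.0899 + 5 = 1.070
ΔM = M_A − M_B = 9.334 − (1.070) = 8.263; smaller M is more luminous → Star B.
L ratio = 10^(0.4 |ΔM|) = 10^3.305 = 2019

Star B is more luminous, by a factor of 2020.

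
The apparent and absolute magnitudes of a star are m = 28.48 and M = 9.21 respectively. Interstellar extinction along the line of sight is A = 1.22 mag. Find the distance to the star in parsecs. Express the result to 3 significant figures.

m − M = 5 log₁₀(d/10 pc) + A  ⇒  28.48 − (9.21) − 1.22 = 5 log₁₀(d/10)
18.050 = 5 log₁₀(d/10)
log₁₀ d = (m − M − A)/5 + 1 = 4.6100
d = 10^4.6100 = 40740 pc

d ≈ 40700 pc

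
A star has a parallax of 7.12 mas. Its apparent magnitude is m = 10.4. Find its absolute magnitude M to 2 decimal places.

p = 7.12 mas = 7.12×10^-3″ → d = 1/p = 140.4 pc
5 log₁₀(d/10 pc) = 5 log₁₀(140.4) − 5 = 5.738
M = m − 5 log₁₀(d/10) = 10.4 − 5.738 = 4.662

M ≈ 4.66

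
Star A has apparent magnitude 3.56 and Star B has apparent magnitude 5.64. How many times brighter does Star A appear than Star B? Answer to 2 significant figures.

Magnitude difference = -2.08
Flux ratio = 10^(−0.4 Δm) = 10^(−0.4 × -2.08) = 10^0.832 = 6.792

6.8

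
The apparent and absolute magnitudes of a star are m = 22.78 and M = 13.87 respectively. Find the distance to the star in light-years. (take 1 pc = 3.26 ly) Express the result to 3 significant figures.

d ≈ 1970 ly

Distance modulus: m − M = 22.78 − (13.87) = 8.910
m − M = 5 log₁₀ d − 5
log₁₀ d = (m − M)/5 + 1 = 2.7820
d = 10^2.7820 = 605.3 pc
= 1973 ly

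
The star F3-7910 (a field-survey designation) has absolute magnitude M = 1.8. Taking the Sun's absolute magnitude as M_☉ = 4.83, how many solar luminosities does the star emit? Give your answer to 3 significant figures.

L/L_☉ ≈ 16.3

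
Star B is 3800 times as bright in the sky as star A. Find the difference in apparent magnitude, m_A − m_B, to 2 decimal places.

Pogson: Δm = −2.5 log₁₀(ratio) = −2.5 log₁₀(3800) = −2.5 × 3.5798 = -8.949
Star B is brighter so has the smaller magnitude: m_A − m_B is positive.

m_A − m_B ≈ 8.95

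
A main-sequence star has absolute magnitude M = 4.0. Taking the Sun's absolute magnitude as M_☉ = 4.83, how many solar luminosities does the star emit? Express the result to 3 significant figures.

L/L_☉ ≈ 2.15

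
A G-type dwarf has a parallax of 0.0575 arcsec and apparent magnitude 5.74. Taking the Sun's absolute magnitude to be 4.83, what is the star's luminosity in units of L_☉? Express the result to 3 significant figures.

d = 1/p = 1/0.0575″ = 17.39 pc
M = m − 5 log₁₀ d + 5 = 5.74 − 5·1.2403 + 5 = 4.538
M − M_☉ = 4.538 − 4.83 = -0.292
L/L_☉ = 10^(−0.4 × -0.292) = 1.308

L/L_☉ ≈ 1.31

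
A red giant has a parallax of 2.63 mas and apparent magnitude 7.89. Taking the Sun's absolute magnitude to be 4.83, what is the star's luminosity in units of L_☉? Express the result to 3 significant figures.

L/L_☉ ≈ 86.3

d = 1/p = 1000/2.63 mas = 380.2 pc
M = m − 5 log₁₀ d + 5 = 7.89 − 5·2.5800 + 5 = -0.010
M − M_☉ = -0.010 − 4.83 = -4.840
L/L_☉ = 10^(−0.4 × -4.840) = 86.32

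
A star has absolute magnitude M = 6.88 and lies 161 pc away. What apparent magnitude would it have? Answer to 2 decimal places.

m = M + 5 log₁₀ d − 5 = 6.88 + 5·2.2068 − 5 = 12.914

m ≈ 12.91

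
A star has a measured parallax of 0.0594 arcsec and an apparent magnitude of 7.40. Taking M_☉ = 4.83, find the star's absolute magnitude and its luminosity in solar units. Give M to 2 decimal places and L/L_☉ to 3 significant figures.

d = 1/p = 1/0.0594″ = 16.84 pc
M = m − 5 log₁₀ d + 5 = 7.40 − 5·1.2262 + 5 = 6.269
M − M_☉ = 6.269 − 4.83 = 1.439
L/L_☉ = 10^(−0.4 × 1.439) = 0.2657

M ≈ 6.27; L/L_☉ ≈ 0.266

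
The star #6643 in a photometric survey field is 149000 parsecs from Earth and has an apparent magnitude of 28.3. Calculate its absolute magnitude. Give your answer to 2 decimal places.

5 log₁₀(d/10 pc) = 5 log₁₀(149000) − 5 = 20.866
M = m − 5 log₁₀(d/10) = 28.3 − 20.866 = 7.434

M ≈ 7.43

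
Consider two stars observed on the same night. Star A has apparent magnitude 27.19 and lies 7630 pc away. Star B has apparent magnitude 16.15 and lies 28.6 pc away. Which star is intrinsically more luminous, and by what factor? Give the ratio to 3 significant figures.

Star A: M = m − 5 log₁₀ d + 5 = 27.19 − 5·3.8825 + 5 = 12.777
Star B: M = m − 5 log₁₀ d + 5 = 16.15 − 5·1.4564 + 5 = 13.868
ΔM = M_A − M_B = 12.777 − (13.868) = -1.091; smaller M is more luminous → Star A.
L ratio = 10^(0.4 |ΔM|) = 10^0.436 = 2.731

Star A is more luminous, by a factor of 2.73.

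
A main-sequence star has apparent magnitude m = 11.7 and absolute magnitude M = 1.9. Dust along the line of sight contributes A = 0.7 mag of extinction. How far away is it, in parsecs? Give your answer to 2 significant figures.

d ≈ 660 pc

m − M = 5 log₁₀(d/10 pc) + A  ⇒  11.7 − (1.9) − 0.7 = 5 log₁₀(d/10)
9.100 = 5 log₁₀(d/10)
log₁₀ d = (m − M − A)/5 + 1 = 2.8200
d = 10^2.8200 = 660.7 pc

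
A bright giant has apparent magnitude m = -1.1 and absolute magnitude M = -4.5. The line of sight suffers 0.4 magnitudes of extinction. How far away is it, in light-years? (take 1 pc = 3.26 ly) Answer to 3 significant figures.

m − M = 5 log₁₀(d/10 pc) + A  ⇒  -1.1 − (-4.5) − 0.4 = 5 log₁₀(d/10)
3.000 = 5 log₁₀(d/10)
log₁₀ d = (m − M − A)/5 + 1 = 1.6000
d = 10^1.6000 = 39.81 pc
= 129.8 ly

d ≈ 130 ly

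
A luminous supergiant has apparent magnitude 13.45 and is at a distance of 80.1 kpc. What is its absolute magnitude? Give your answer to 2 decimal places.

M ≈ -6.07

d = 80.1 kpc = 80100 pc
5 log₁₀(d/10 pc) = 5 log₁₀(80100) − 5 = 19.518
M = m − 5 log₁₀(d/10) = 13.45 − 19.518 = -6.068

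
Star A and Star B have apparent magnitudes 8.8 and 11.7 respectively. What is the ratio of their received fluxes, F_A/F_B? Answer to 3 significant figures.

Δm = 8.8 − (11.7) = -2.9
Flux ratio = 10^(−0.4 Δm) = 10^(−0.4 × -2.9) = 10^1.160 = 14.45

F_A/F_B ≈ 14.5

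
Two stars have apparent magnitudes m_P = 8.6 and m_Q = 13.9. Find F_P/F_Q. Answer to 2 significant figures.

Magnitude difference = -5.3
Flux ratio = 10^(−0.4 Δm) = 10^(−0.4 × -5.3) = 10^2.120 = 131.8

F_P/F_Q ≈ 130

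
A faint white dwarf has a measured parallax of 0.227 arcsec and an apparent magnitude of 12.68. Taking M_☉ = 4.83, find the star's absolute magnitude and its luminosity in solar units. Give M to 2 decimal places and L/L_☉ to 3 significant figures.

M ≈ 14.46; L/L_☉ ≈ 1.41×10^-4

d = 1/p = 1/0.227″ = 4.405 pc
M = m − 5 log₁₀ d + 5 = 12.68 − 5·0.6440 + 5 = 14.460
M − M_☉ = 14.460 − 4.83 = 9.630
L/L_☉ = 10^(−0.4 × 9.630) = 1.406×10^-4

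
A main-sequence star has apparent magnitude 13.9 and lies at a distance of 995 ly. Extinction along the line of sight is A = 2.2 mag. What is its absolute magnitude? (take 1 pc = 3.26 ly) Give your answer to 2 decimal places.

d = 995 ly / 3.26 = 305.2 pc
5 log₁₀(d/10 pc) = 5 log₁₀(305.2) − 5 = 7.423
M = m − 5 log₁₀(d/10) − A = 13.9 − 7.423 − 2.2 = 4.277

M ≈ 4.28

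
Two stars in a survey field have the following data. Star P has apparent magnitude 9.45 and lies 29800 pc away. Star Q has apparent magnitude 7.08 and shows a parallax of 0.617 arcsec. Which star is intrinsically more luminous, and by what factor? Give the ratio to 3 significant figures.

Star P: M = m − 5 log₁₀ d + 5 = 9.45 − 5·4.4742 + 5 = -7.921
Star Q: d = 1/p = 1/0.617″ = 1.621 pc
Star Q: M = m − 5 log₁₀ d + 5 = 7.08 − 5·0.2097 + 5 = 11.031
ΔM = M_P − M_Q = -7.921 − (11.031) = -18.953; smaller M is more luminous → Star P.
L ratio = 10^(0.4 |ΔM|) = 10^7.581 = 3.811×10^7

Star P is more luminous, by a factor of 3.81×10^7.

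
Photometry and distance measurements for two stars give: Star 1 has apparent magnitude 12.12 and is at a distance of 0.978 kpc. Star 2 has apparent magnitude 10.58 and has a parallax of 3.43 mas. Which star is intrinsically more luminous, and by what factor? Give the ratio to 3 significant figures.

Star 1: d = 0.978 kpc = 978.0 pc
Star 1: M = m − 5 log₁₀ d + 5 = 12.12 − 5·2.9903 + 5 = 2.168
Star 2: p = 3.43 mas = 3.43×10^-3″ → d = 1/p = 291.5 pc
Star 2: M = m − 5 log₁₀ d + 5 = 10.58 − 5·2.4647 + 5 = 3.256
ΔM = M_1 − M_2 = 2.168 − (3.256) = -1.088; smaller M is more luminous → Star 1.
L ratio = 10^(0.4 |ΔM|) = 10^0.435 = 2.724

Star 1 is more luminous, by a factor of 2.72.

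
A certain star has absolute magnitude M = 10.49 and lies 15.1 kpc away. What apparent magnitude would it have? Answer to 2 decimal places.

m ≈ 26.38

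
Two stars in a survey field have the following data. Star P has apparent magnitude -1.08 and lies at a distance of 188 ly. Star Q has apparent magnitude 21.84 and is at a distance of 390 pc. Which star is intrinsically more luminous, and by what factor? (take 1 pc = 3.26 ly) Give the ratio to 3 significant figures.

Star P: d = 188 ly / 3.26 = 57.67 pc
Star P: M = m − 5 log₁₀ d + 5 = -1.08 − 5·1.7609 + 5 = -4.885
Star Q: M = m − 5 log₁₀ d + 5 = 21.84 − 5·2.5911 + 5 = 13.885
ΔM = M_P − M_Q = -4.885 − (13.885) = -18.769; smaller M is more luminous → Star P.
L ratio = 10^(0.4 |ΔM|) = 10^7.508 = 3.219×10^7

Star P is more luminous, by a factor of 3.22×10^7.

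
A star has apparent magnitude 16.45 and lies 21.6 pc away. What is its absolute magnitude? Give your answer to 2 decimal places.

5 log₁₀(d/10 pc) = 5 log₁₀(21.60) − 5 = 1.672
M = m − 5 log₁₀(d/10) = 16.45 − 1.672 = 14.778

M ≈ 14.78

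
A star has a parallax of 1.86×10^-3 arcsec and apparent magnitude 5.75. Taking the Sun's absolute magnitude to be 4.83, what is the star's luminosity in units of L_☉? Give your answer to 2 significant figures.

d = 1/p = 1/1.86×10^-3″ = 537.6 pc
M = m − 5 log₁₀ d + 5 = 5.75 − 5·2.7305 + 5 = -2.902
M − M_☉ = -2.902 − 4.83 = -7.732
L/L_☉ = 10^(−0.4 × -7.732) = 1239

L/L_☉ ≈ 1200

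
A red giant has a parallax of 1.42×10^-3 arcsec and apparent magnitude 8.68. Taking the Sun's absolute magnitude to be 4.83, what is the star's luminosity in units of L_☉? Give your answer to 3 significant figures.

d = 1/p = 1/1.42×10^-3″ = 704.2 pc
M = m − 5 log₁₀ d + 5 = 8.68 − 5·2.8477 + 5 = -0.559
M − M_☉ = -0.559 − 4.83 = -5.389
L/L_☉ = 10^(−0.4 × -5.389) = 143.0

L/L_☉ ≈ 143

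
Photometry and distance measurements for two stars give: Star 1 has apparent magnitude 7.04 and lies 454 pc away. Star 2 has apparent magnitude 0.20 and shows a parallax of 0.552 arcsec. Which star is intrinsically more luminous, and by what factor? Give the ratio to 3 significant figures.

Star 1: M = m − 5 log₁₀ d + 5 = 7.04 − 5·2.6571 + 5 = -1.245
Star 2: d = 1/p = 1/0.552″ = 1.812 pc
Star 2: M = m − 5 log₁₀ d + 5 = 0.20 − 5·0.2581 + 5 = 3.910
ΔM = M_1 − M_2 = -1.245 − (3.910) = -5.155; smaller M is more luminous → Star 1.
L ratio = 10^(0.4 |ΔM|) = 10^2.062 = 115.3

Star 1 is more luminous, by a factor of 115.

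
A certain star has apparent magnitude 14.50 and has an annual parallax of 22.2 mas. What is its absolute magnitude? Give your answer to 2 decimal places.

p = 22.2 mas = 0.0222″ → d = 1/p = 45.05 pc
5 log₁₀(d/10 pc) = 5 log₁₀(45.05) − 5 = 3.268
M = m − 5 log₁₀(d/10) = 14.50 − 3.268 = 11.232

M ≈ 11.23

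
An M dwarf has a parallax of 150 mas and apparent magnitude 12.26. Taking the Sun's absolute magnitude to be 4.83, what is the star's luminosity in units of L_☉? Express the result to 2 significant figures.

L/L_☉ ≈ 4.7×10^-4

d = 1/p = 1000/150 mas = 6.667 pc
M = m − 5 log₁₀ d + 5 = 12.26 − 5·0.8239 + 5 = 13.140
M − M_☉ = 13.140 − 4.83 = 8.310
L/L_☉ = 10^(−0.4 × 8.310) = 4.740×10^-4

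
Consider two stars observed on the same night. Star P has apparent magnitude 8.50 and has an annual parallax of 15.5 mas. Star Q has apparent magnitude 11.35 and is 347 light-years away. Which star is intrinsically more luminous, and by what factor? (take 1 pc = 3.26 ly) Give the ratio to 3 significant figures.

Star P: p = 15.5 mas = 0.0155″ → d = 1/p = 64.52 pc
Star P: M = m − 5 log₁₀ d + 5 = 8.50 − 5·1.8097 + 5 = 4.452
Star Q: d = 347 ly / 3.26 = 106.4 pc
Star Q: M = m − 5 log₁₀ d + 5 = 11.35 − 5·2.0271 + 5 = 6.214
ΔM = M_P − M_Q = 4.452 − (6.214) = -1.763; smaller M is more luminous → Star P.
L ratio = 10^(0.4 |ΔM|) = 10^0.705 = 5.071

Star P is more luminous, by a factor of 5.07.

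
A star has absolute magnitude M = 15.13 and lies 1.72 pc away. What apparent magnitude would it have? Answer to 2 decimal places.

m = M + 5 log₁₀ d − 5 = 15.13 + 5·0.2355 − 5 = 11.308

m ≈ 11.31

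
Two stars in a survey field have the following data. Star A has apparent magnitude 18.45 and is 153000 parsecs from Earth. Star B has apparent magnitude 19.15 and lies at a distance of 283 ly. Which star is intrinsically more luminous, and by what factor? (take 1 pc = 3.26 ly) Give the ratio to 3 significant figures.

Star A is more luminous, by a factor of 5.92×10^6.

Star A: M = m − 5 log₁₀ d + 5 = 18.45 − 5·5.1847 + 5 = -2.473
Star B: d = 283 ly / 3.26 = 86.81 pc
Star B: M = m − 5 log₁₀ d + 5 = 19.15 − 5·1.9386 + 5 = 14.457
ΔM = M_A − M_B = -2.473 − (14.457) = -16.931; smaller M is more luminous → Star A.
L ratio = 10^(0.4 |ΔM|) = 10^6.772 = 5.919×10^6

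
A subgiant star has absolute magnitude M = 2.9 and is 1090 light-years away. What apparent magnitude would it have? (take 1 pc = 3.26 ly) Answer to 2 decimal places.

d = 1090 ly / 3.26 = 334.4 pc
m = M + 5 log₁₀ d − 5 = 2.9 + 5·2.5242 − 5 = 10.521

m ≈ 10.52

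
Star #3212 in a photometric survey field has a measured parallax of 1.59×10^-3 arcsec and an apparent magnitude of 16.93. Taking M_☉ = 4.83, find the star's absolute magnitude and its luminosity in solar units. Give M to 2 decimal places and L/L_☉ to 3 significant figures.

d = 1/p = 1/1.59×10^-3″ = 628.9 pc
M = m − 5 log₁₀ d + 5 = 16.93 − 5·2.7986 + 5 = 7.937
M − M_☉ = 7.937 − 4.83 = 3.107
L/L_☉ = 10^(−0.4 × 3.107) = 0.05717

M ≈ 7.94; L/L_☉ ≈ 0.0572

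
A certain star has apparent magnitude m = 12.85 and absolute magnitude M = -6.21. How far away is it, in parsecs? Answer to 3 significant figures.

Distance modulus: m − M = 12.85 − (-6.21) = 19.060
m − M = 5 log₁₀ d − 5
log₁₀ d = (m − M)/5 + 1 = 4.8120
d = 10^4.8120 = 64860 pc

d ≈ 64900 pc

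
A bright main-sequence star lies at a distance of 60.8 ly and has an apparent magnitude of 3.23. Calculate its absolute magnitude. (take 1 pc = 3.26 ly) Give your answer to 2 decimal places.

M ≈ 1.88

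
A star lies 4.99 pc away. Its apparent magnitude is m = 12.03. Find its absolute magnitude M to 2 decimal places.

5 log₁₀(d/10 pc) = 5 log₁₀(4.990) − 5 = -1.509
M = m − 5 log₁₀(d/10) = 12.03 + 1.509 = 13.539

M ≈ 13.54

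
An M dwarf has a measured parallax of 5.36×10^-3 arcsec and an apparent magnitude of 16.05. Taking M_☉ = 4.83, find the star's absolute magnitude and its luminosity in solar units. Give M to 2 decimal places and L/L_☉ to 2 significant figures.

M ≈ 9.70; L/L_☉ ≈ 0.011

d = 1/p = 1/5.36×10^-3″ = 186.6 pc
M = m − 5 log₁₀ d + 5 = 16.05 − 5·2.2708 + 5 = 9.696
M − M_☉ = 9.696 − 4.83 = 4.866
L/L_☉ = 10^(−0.4 × 4.866) = 0.01132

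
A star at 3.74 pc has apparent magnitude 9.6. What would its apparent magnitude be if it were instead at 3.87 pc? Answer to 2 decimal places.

m ≈ 9.67

Flux ∝ 1/d², so Δm = 5 log₁₀(d₂/d₁) = 5 log₁₀(3.87/3.74) = 0.074
m₂ = m₁ + Δm = 9.6 + (0.074) = 9.674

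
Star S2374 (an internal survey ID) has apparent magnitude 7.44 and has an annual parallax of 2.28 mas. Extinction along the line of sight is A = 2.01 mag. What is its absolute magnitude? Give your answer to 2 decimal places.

p = 2.28 mas = 2.28×10^-3″ → d = 1/p = 438.6 pc
5 log₁₀(d/10 pc) = 5 log₁₀(438.6) − 5 = 8.210
M = m − 5 log₁₀(d/10) − A = 7.44 − 8.210 − 2.01 = -2.780

M ≈ -2.78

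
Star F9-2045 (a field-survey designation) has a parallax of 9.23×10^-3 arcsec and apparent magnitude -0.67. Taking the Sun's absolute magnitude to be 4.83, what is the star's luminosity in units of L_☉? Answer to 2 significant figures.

L/L_☉ ≈ 19000

d = 1/p = 1/9.23×10^-3″ = 108.3 pc
M = m − 5 log₁₀ d + 5 = -0.67 − 5·2.0348 + 5 = -5.844
M − M_☉ = -5.844 − 4.83 = -10.674
L/L_☉ = 10^(−0.4 × -10.674) = 18600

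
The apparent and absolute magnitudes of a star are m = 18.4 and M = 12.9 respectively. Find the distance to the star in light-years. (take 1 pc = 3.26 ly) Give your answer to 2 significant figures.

Distance modulus: m − M = 18.4 − (12.9) = 5.500
m − M = 5 log₁₀ d − 5
log₁₀ d = (m − M)/5 + 1 = 2.1000
d = 10^2.1000 = 125.9 pc
= 410.4 ly

d ≈ 410 ly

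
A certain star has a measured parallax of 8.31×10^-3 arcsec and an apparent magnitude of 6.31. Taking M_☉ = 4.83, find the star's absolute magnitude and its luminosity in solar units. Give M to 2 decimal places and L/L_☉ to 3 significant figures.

d = 1/p = 1/8.31×10^-3″ = 120.3 pc
M = m − 5 log₁₀ d + 5 = 6.31 − 5·2.0804 + 5 = 0.908
M − M_☉ = 0.908 − 4.83 = -3.922
L/L_☉ = 10^(−0.4 × -3.922) = 37.05

M ≈ 0.91; L/L_☉ ≈ 37.1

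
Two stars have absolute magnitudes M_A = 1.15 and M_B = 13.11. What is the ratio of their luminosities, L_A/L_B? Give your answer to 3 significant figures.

ΔM = M_A − M_B = -11.96
L_A/L_B = 10^(−0.4 ΔM) = 10^4.784 = 60810

L_A/L_B ≈ 60800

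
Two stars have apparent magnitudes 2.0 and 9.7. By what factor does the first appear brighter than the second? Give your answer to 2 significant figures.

1200

Δm = 2.0 − (9.7) = -7.7
Flux ratio = 10^(−0.4 Δm) = 10^(−0.4 × -7.7) = 10^3.080 = 1202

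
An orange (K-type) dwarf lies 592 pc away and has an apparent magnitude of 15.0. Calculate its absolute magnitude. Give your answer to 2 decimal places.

M ≈ 6.14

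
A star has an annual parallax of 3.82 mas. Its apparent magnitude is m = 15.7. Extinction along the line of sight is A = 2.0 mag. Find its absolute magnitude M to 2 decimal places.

M ≈ 6.61

p = 3.82 mas = 3.82×10^-3″ → d = 1/p = 261.8 pc
5 log₁₀(d/10 pc) = 5 log₁₀(261.8) − 5 = 7.090
M = m − 5 log₁₀(d/10) − A = 15.7 − 7.090 − 2.0 = 6.610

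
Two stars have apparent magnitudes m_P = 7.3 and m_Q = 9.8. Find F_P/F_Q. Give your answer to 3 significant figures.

F_P/F_Q ≈ 10.0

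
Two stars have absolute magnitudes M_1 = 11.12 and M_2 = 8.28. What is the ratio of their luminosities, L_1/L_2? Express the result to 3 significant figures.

L_1/L_2 ≈ 0.0731

ΔM = M_1 − M_2 = 2.84
L_1/L_2 = 10^(−0.4 ΔM) = 10^-1.136 = 0.07311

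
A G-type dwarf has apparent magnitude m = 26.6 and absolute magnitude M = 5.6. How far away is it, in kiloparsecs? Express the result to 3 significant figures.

μ = m − M = 21.000
m − M = 5 log₁₀ d − 5
log₁₀ d = (m − M)/5 + 1 = 5.2000
d = 10^5.2000 = 158500 pc
= 158.5 kpc

d ≈ 158 kpc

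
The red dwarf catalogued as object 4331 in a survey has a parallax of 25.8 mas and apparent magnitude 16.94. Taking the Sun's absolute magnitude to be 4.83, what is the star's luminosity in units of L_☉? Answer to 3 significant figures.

d = 1/p = 1000/25.8 mas = 38.76 pc
M = m − 5 log₁₀ d + 5 = 16.94 − 5·1.5884 + 5 = 13.998
M − M_☉ = 13.998 − 4.83 = 9.168
L/L_☉ = 10^(−0.4 × 9.168) = 2.152×10^-4

L/L_☉ ≈ 2.15×10^-4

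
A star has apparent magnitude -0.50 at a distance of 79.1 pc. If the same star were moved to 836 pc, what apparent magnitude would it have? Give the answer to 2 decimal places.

Flux ∝ 1/d², so Δm = 5 log₁₀(d₂/d₁) = 5 log₁₀(836/79.1) = 5.120
m₂ = m₁ + Δm = -0.50 + (5.120) = 4.620

m ≈ 4.62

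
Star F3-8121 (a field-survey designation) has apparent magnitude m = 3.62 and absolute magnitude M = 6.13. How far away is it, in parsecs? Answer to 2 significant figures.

d ≈ 3.1 pc

Distance modulus: m − M = 3.62 − (6.13) = -2.510
m − M = 5 log₁₀ d − 5
log₁₀ d = (m − M)/5 + 1 = 0.4980
d = 10^0.4980 = 3.148 pc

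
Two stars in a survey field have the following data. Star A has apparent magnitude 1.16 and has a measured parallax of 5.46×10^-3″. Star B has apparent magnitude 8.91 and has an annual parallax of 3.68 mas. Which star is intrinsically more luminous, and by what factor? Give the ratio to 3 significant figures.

Star A is more luminous, by a factor of 572.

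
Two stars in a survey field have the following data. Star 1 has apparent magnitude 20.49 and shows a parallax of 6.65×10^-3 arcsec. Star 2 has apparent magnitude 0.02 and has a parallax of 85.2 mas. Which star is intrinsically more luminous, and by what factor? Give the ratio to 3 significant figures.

Star 1: d = 1/p = 1/6.65×10^-3″ = 150.4 pc
Star 1: M = m − 5 log₁₀ d + 5 = 20.49 − 5·2.1772 + 5 = 14.604
Star 2: p = 85.2 mas = 0.0852″ → d = 1/p = 11.74 pc
Star 2: M = m − 5 log₁₀ d + 5 = 0.02 − 5·1.0696 + 5 = -0.328
ΔM = M_1 − M_2 = 14.604 − (-0.328) = 14.932; smaller M is more luminous → Star 2.
L ratio = 10^(0.4 |ΔM|) = 10^5.973 = 939200

Star 2 is more luminous, by a factor of 939000.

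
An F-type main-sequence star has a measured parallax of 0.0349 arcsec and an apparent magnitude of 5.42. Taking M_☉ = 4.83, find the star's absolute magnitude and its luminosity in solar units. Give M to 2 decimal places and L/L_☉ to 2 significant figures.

M ≈ 3.13; L/L_☉ ≈ 4.8

d = 1/p = 1/0.0349″ = 28.65 pc
M = m − 5 log₁₀ d + 5 = 5.42 − 5·1.4572 + 5 = 3.134
M − M_☉ = 3.134 − 4.83 = -1.696
L/L_☉ = 10^(−0.4 × -1.696) = 4.768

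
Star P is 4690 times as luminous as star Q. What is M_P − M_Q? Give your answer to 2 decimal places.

M_P − M_Q ≈ -9.18

Pogson: ΔM = −2.5 log₁₀(ratio) = −2.5 log₁₀(4690) = −2.5 × 3.6712 = -9.178
Star P is brighter, so it has the smaller magnitude: the difference is negative.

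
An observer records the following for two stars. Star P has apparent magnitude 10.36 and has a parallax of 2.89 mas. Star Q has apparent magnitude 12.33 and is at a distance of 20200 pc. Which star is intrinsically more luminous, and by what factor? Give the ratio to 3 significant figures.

Star P: p = 2.89 mas = 2.89×10^-3″ → d = 1/p = 346.0 pc
Star P: M = m − 5 log₁₀ d + 5 = 10.36 − 5·2.5391 + 5 = 2.664
Star Q: M = m − 5 log₁₀ d + 5 = 12.33 − 5·4.3054 + 5 = -4.197
ΔM = M_P − M_Q = 2.664 − (-4.197) = 6.861; smaller M is more luminous → Star Q.
L ratio = 10^(0.4 |ΔM|) = 10^2.744 = 555.3

Star Q is more luminous, by a factor of 555.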